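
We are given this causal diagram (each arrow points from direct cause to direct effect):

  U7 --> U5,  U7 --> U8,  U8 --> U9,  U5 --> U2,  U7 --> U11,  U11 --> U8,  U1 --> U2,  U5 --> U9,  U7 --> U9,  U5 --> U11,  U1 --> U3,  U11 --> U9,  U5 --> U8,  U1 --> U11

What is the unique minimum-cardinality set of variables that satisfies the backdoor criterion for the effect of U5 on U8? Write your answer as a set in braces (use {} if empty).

{U7}

Variables eligible for adjustment (non-descendants of U5, excluding U5 and U8): {U1, U3, U7}.
Backdoor paths from U5 to U8:
  P1: U5 <- U7 -> U11 -> U8
  P2: U5 <- U7 -> U11 -> U9 <- U8
  P3: U5 <- U7 -> U8
  P4: U5 <- U7 -> U9 <- U11 -> U8
  P5: U5 <- U7 -> U9 <- U8
The empty set is not sufficient: P1 (U5 <- U7 -> U11 -> U8) has no collider blocking it and no conditioned non-collider, so it is open.
Try {U7}:
  P1: blocked at fork node U7 ∈ conditioning set.
  P2: blocked at fork node U7 ∈ conditioning set.
  P3: blocked at fork node U7 ∈ conditioning set.
  P4: blocked at fork node U7 ∈ conditioning set.
  P5: blocked at fork node U7 ∈ conditioning set.
{U7} contains no descendant of U5 and blocks every backdoor path.
No other singleton works — e.g. {U1} leaves P1 open — so {U7} is the unique smallest valid adjustment set.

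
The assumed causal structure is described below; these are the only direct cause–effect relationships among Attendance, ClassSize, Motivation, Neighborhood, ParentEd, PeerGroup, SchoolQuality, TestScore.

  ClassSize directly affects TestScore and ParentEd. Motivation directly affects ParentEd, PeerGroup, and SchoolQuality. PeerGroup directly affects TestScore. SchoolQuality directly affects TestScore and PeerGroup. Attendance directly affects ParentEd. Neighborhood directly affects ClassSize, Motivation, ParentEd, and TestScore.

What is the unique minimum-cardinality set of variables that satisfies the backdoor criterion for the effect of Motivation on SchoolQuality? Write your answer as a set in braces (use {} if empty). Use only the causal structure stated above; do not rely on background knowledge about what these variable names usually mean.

Variables eligible for adjustment (non-descendants of Motivation, excluding Motivation and SchoolQuality): {Attendance, ClassSize, Neighborhood}.
Backdoor paths from Motivation to SchoolQuality:
  P1: Motivation <- Neighborhood -> ClassSize -> TestScore <- SchoolQuality
  P2: Motivation <- Neighborhood -> ClassSize -> TestScore <- PeerGroup <- SchoolQuality
  P3: Motivation <- Neighborhood -> TestScore <- SchoolQuality
  P4: Motivation <- Neighborhood -> TestScore <- PeerGroup <- SchoolQuality
  P5: Motivation <- Neighborhood -> ParentEd <- ClassSize -> TestScore <- SchoolQuality
  P6: Motivation <- Neighborhood -> ParentEd <- ClassSize -> TestScore <- PeerGroup <- SchoolQuality
Each backdoor path contains an unconditioned collider, so every path is already blocked with the empty conditioning set:
  P1: blocked at collider TestScore (neither it nor any descendant is in the conditioning set).
  P2: blocked at collider TestScore (neither it nor any descendant is in the conditioning set).
  P3: blocked at collider TestScore (neither it nor any descendant is in the conditioning set).
  P4: blocked at collider TestScore (neither it nor any descendant is in the conditioning set).
  P5: blocked at collider ParentEd (neither it nor any descendant is in the conditioning set).
  P6: blocked at collider ParentEd (neither it nor any descendant is in the conditioning set).
The empty set is therefore the unique smallest valid set.

{}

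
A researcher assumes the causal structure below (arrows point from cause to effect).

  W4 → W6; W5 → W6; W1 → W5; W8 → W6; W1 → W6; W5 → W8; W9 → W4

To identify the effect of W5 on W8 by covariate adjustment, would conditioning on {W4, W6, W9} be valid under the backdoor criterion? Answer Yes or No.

No

Backdoor paths from W5 to W8 (paths whose first edge points into W5):
  P1: W5 <- W1 -> W6 <- W8
Condition 1 (no descendant of W5 in the set): FAILS — W6 is a descendant of W5.
Condition 2 (every backdoor path blocked by {W4, W6, W9}):
  P1: open — collider(s) W6 are conditioned on (or have a conditioned descendant) and no non-collider on the path is in the set.
{W4, W6, W9} does not satisfy the backdoor criterion.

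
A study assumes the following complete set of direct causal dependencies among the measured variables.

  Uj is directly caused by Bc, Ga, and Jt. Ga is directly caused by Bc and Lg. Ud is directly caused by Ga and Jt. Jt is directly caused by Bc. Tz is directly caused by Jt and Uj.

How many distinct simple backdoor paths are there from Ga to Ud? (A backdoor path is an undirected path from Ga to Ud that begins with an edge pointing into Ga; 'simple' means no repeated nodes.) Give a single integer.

3

A backdoor path from Ga to Ud is any simple undirected path whose first edge points into Ga (i.e. leaves Ga via a parent).
Parents of Ga: {Bc, Lg}.
Enumerating:
  P1: Ga <- Bc -> Jt -> Ud
  P2: Ga <- Bc -> Uj <- Jt -> Ud
  P3: Ga <- Bc -> Uj -> Tz <- Jt -> Ud
That exhausts the simple backdoor paths. Count: 3.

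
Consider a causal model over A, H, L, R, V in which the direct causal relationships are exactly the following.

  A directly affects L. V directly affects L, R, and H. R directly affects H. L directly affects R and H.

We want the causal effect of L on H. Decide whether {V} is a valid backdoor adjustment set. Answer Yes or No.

Yes

Backdoor paths from L to H (paths whose first edge points into L):
  P1: L <- V -> R -> H
  P2: L <- V -> H
Condition 1 (no descendant of L in the set): holds — descendants of L are {H, R}; none are in {V}.
Condition 2 (every backdoor path blocked by {V}):
  P1: blocked at fork node V ∈ conditioning set.
  P2: blocked at fork node V ∈ conditioning set.
{V} satisfies the backdoor criterion.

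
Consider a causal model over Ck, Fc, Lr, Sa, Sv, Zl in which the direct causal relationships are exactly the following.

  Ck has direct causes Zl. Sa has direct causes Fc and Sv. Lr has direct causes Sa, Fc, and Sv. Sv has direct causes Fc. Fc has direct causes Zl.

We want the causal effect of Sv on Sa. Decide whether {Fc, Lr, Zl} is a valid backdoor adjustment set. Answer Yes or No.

Backdoor paths from Sv to Sa (paths whose first edge points into Sv):
  P1: Sv <- Fc -> Sa
  P2: Sv <- Fc -> Lr <- Sa
Condition 1 (no descendant of Sv in the set): FAILS — Lr is a descendant of Sv.
Condition 2 (every backdoor path blocked by {Fc, Lr, Zl}):
  P1: blocked at fork node Fc ∈ conditioning set.
  P2: blocked at fork node Fc ∈ conditioning set.
{Fc, Lr, Zl} does not satisfy the backdoor criterion.

No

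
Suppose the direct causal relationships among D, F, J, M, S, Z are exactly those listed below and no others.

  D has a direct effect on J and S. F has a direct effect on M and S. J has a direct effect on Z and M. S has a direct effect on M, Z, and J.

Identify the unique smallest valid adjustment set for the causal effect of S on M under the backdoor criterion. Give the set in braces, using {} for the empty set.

Variables eligible for adjustment (non-descendants of S, excluding S and M): {D, F}.
Backdoor paths from S to M:
  P1: S <- D -> J -> M
  P2: S <- F -> M
The empty set is not sufficient: P1 (S <- D -> J -> M) has no collider blocking it and no conditioned non-collider, so it is open.
Try {D, F}:
  P1: blocked at fork node D ∈ conditioning set.
  P2: blocked at fork node F ∈ conditioning set.
{D, F} contains no descendant of S and blocks every backdoor path.
Every element of {D, F} is needed (dropping D leaves P1 open; dropping F leaves P2 open), so no proper subset is valid.
Among all size-2 subsets of the eligible variables, only {D, F} blocks every backdoor path, so it is the unique smallest valid adjustment set.

{D, F}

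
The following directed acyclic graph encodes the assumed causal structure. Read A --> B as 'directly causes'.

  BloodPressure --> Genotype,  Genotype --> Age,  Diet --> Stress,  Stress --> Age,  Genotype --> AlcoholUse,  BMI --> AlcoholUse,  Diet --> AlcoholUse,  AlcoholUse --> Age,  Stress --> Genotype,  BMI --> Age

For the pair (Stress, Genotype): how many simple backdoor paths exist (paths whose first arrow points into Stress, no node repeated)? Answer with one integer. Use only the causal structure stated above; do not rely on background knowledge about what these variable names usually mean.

3

A backdoor path from Stress to Genotype is any simple undirected path whose first edge points into Stress (i.e. leaves Stress via a parent).
Parents of Stress: {Diet}.
Enumerating:
  P1: Stress <- Diet -> AlcoholUse <- Genotype
  P2: Stress <- Diet -> AlcoholUse <- BMI -> Age <- Genotype
  P3: Stress <- Diet -> AlcoholUse -> Age <- Genotype
That exhausts the simple backdoor paths. Count: 3.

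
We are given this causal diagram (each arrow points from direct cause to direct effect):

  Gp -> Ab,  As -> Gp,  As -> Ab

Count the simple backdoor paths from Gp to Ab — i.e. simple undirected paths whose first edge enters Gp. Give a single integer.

1

A backdoor path from Gp to Ab is any simple undirected path whose first edge points into Gp (i.e. leaves Gp via a parent).
Parents of Gp: {As}.
Enumerating:
  P1: Gp <- As -> Ab
That exhausts the simple backdoor paths. Count: 1.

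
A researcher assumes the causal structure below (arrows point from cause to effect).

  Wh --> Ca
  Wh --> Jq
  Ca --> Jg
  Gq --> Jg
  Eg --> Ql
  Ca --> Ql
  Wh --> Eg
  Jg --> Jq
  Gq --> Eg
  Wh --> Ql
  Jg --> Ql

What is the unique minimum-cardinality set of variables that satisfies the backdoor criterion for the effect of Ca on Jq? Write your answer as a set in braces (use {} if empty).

{Wh}

Variables eligible for adjustment (non-descendants of Ca, excluding Ca and Jq): {Eg, Gq, Wh}.
Backdoor paths from Ca to Jq:
  P1: Ca <- Wh -> Eg <- Gq -> Jg -> Jq
  P2: Ca <- Wh -> Eg -> Ql <- Jg -> Jq
  P3: Ca <- Wh -> Ql <- Eg <- Gq -> Jg -> Jq
  P4: Ca <- Wh -> Ql <- Jg -> Jq
  P5: Ca <- Wh -> Jq
The empty set is not sufficient: P5 (Ca <- Wh -> Jq) has no collider blocking it and no conditioned non-collider, so it is open.
Try {Wh}:
  P1: blocked at fork node Wh ∈ conditioning set.
  P2: blocked at fork node Wh ∈ conditioning set.
  P3: blocked at fork node Wh ∈ conditioning set.
  P4: blocked at fork node Wh ∈ conditioning set.
  P5: blocked at fork node Wh ∈ conditioning set.
{Wh} contains no descendant of Ca and blocks every backdoor path.
No other singleton works — e.g. {Gq} leaves P5 open — so {Wh} is the unique smallest valid adjustment set.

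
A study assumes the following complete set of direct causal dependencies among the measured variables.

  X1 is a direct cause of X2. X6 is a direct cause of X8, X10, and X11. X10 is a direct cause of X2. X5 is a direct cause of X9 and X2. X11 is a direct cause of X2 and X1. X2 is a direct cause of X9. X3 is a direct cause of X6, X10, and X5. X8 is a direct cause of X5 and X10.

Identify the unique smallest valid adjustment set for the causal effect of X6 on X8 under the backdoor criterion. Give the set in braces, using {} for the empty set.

{}

Variables eligible for adjustment (non-descendants of X6, excluding X6 and X8): {X3}.
Backdoor paths from X6 to X8:
  P1: X6 <- X3 -> X10 <- X8
  P2: X6 <- X3 -> X10 -> X2 <- X5 <- X8
  P3: X6 <- X3 -> X10 -> X2 -> X9 <- X5 <- X8
  P4: X6 <- X3 -> X5 <- X8
  P5: X6 <- X3 -> X5 -> X2 <- X10 <- X8
  P6: X6 <- X3 -> X5 -> X9 <- X2 <- X10 <- X8
Each backdoor path contains an unconditioned collider, so every path is already blocked with the empty conditioning set:
  P1: blocked at collider X10 (neither it nor any descendant is in the conditioning set).
  P2: blocked at collider X2 (neither it nor any descendant is in the conditioning set).
  P3: blocked at collider X9 (neither it nor any descendant is in the conditioning set).
  P4: blocked at collider X5 (neither it nor any descendant is in the conditioning set).
  P5: blocked at collider X2 (neither it nor any descendant is in the conditioning set).
  P6: blocked at collider X9 (neither it nor any descendant is in the conditioning set).
The empty set is therefore the unique smallest valid set.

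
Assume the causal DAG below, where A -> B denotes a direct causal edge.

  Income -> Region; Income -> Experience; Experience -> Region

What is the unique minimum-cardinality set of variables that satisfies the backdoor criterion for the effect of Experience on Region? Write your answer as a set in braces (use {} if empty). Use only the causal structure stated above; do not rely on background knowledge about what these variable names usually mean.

{Income}

Variables eligible for adjustment (non-descendants of Experience, excluding Experience and Region): {Income}.
Backdoor paths from Experience to Region:
  P1: Experience <- Income -> Region
The empty set is not sufficient: P1 (Experience <- Income -> Region) has no collider blocking it and no conditioned non-collider, so it is open.
Try {Income}:
  P1: blocked at fork node Income ∈ conditioning set.
{Income} contains no descendant of Experience and blocks every backdoor path.
{Income} is the unique smallest valid adjustment set.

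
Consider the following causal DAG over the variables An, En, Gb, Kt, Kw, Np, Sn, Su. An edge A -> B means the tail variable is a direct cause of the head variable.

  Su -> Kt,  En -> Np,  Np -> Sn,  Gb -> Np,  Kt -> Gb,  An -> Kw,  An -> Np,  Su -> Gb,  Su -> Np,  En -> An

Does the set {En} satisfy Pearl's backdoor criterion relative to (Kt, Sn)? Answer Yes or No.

No

Backdoor paths from Kt to Sn (paths whose first edge points into Kt):
  P1: Kt <- Su -> Gb -> Np -> Sn
  P2: Kt <- Su -> Np -> Sn
Condition 1 (no descendant of Kt in the set): holds — descendants of Kt are {Gb, Np, Sn}; none are in {En}.
Condition 2 (every backdoor path blocked by {En}):
  P1: open — no interior node is in the conditioning set.
  P2: open — no interior node is in the conditioning set.
{En} does not satisfy the backdoor criterion.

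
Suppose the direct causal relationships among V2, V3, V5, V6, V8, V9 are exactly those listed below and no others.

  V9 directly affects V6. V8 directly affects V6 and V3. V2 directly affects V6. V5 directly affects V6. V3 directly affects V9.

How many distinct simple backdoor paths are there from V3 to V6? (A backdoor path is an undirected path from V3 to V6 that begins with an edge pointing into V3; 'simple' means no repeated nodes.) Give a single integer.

1

A backdoor path from V3 to V6 is any simple undirected path whose first edge points into V3 (i.e. leaves V3 via a parent).
Parents of V3: {V8}.
Enumerating:
  P1: V3 <- V8 -> V6
That exhausts the simple backdoor paths. Count: 1.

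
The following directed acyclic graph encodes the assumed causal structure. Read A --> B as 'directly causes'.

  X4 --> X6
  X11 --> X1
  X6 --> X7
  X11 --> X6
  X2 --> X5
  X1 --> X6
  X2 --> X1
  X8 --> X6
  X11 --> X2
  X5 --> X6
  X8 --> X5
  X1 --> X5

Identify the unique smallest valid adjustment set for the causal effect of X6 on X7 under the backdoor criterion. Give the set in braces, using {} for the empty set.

{}

Variables eligible for adjustment (non-descendants of X6, excluding X6 and X7): {X1, X11, X2, X4, X5, X8}.
Backdoor paths from X6 to X7:
  (none)
With no backdoor paths the empty set already satisfies the criterion, and it is trivially minimal.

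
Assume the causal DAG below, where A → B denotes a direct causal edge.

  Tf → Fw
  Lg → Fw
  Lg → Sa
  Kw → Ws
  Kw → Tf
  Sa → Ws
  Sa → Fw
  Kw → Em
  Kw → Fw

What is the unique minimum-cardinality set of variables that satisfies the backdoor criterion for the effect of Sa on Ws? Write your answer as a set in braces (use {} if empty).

Variables eligible for adjustment (non-descendants of Sa, excluding Sa and Ws): {Em, Kw, Lg, Tf}.
Backdoor paths from Sa to Ws:
  P1: Sa <- Lg -> Fw <- Kw -> Ws
  P2: Sa <- Lg -> Fw <- Tf <- Kw -> Ws
Each backdoor path contains an unconditioned collider, so every path is already blocked with the empty conditioning set:
  P1: blocked at collider Fw (neither it nor any descendant is in the conditioning set).
  P2: blocked at collider Fw (neither it nor any descendant is in the conditioning set).
The empty set is therefore the unique smallest valid set.

{}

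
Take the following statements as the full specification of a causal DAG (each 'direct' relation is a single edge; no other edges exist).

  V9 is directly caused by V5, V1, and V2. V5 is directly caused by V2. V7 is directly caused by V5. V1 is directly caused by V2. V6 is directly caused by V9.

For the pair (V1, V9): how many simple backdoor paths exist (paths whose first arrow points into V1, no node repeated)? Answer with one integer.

2

A backdoor path from V1 to V9 is any simple undirected path whose first edge points into V1 (i.e. leaves V1 via a parent).
Parents of V1: {V2}.
Enumerating:
  P1: V1 <- V2 -> V5 -> V9
  P2: V1 <- V2 -> V9
That exhausts the simple backdoor paths. Count: 2.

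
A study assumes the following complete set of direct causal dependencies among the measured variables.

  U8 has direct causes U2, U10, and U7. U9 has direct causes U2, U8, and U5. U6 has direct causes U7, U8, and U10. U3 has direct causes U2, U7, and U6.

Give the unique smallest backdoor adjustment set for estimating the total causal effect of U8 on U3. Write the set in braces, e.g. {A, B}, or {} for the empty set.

{U10, U2, U7}

Variables eligible for adjustment (non-descendants of U8, excluding U8 and U3): {U10, U2, U5, U7}.
Backdoor paths from U8 to U3:
  P1: U8 <- U7 -> U6 -> U3
  P2: U8 <- U7 -> U3
  P3: U8 <- U10 -> U6 <- U7 -> U3
  P4: U8 <- U10 -> U6 -> U3
  P5: U8 <- U2 -> U3
The empty set is not sufficient: P1 (U8 <- U7 -> U6 -> U3) has no collider blocking it and no conditioned non-collider, so it is open.
Try {U10, U2, U7}:
  P1: blocked at fork node U7 ∈ conditioning set.
  P2: blocked at fork node U7 ∈ conditioning set.
  P3: blocked at fork node U10 ∈ conditioning set.
  P4: blocked at fork node U10 ∈ conditioning set.
  P5: blocked at fork node U2 ∈ conditioning set.
{U10, U2, U7} contains no descendant of U8 and blocks every backdoor path.
Every element of {U10, U2, U7} is needed (dropping U10 leaves P4 open; dropping U2 leaves P5 open; dropping U7 leaves P1 open), so no proper subset is valid.
Among all size-3 subsets of the eligible variables, only {U10, U2, U7} blocks every backdoor path, so it is the unique smallest valid adjustment set.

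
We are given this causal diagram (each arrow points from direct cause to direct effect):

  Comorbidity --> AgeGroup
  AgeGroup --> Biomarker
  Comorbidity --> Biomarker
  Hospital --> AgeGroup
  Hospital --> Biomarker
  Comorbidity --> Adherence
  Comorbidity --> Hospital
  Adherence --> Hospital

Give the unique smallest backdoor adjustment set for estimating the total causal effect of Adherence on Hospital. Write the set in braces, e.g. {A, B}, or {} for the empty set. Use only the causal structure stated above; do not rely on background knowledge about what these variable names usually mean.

Variables eligible for adjustment (non-descendants of Adherence, excluding Adherence and Hospital): {Comorbidity}.
Backdoor paths from Adherence to Hospital:
  P1: Adherence <- Comorbidity -> Hospital
  P2: Adherence <- Comorbidity -> AgeGroup <- Hospital
  P3: Adherence <- Comorbidity -> AgeGroup -> Biomarker <- Hospital
  P4: Adherence <- Comorbidity -> Biomarker <- Hospital
  P5: Adherence <- Comorbidity -> Biomarker <- AgeGroup <- Hospital
The empty set is not sufficient: P1 (Adherence <- Comorbidity -> Hospital) has no collider blocking it and no conditioned non-collider, so it is open.
Try {Comorbidity}:
  P1: blocked at fork node Comorbidity ∈ conditioning set.
  P2: blocked at fork node Comorbidity ∈ conditioning set.
  P3: blocked at fork node Comorbidity ∈ conditioning set.
  P4: blocked at fork node Comorbidity ∈ conditioning set.
  P5: blocked at fork node Comorbidity ∈ conditioning set.
{Comorbidity} contains no descendant of Adherence and blocks every backdoor path.
{Comorbidity} is the unique smallest valid adjustment set.

{Comorbidity}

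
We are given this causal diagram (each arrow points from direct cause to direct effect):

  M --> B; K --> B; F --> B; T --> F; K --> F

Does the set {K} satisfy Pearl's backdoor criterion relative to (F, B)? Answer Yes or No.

Yes

Backdoor paths from F to B (paths whose first edge points into F):
  P1: F <- K -> B
Condition 1 (no descendant of F in the set): holds — descendants of F are {B}; none are in {K}.
Condition 2 (every backdoor path blocked by {K}):
  P1: blocked at fork node K ∈ conditioning set.
{K} satisfies the backdoor criterion.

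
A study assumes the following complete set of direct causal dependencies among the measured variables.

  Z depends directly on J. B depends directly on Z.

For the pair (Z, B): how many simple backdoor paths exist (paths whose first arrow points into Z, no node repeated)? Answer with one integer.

0

A backdoor path from Z to B is any simple undirected path whose first edge points into Z (i.e. leaves Z via a parent).
Parents of Z: {J}.
No simple path from any parent of Z reaches B without revisiting Z, so there are no backdoor paths.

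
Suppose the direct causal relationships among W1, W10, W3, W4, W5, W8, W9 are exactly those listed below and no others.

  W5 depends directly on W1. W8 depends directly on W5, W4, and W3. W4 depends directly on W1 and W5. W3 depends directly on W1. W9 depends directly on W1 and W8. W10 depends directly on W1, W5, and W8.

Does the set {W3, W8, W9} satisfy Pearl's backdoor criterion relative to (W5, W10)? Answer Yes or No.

Backdoor paths from W5 to W10 (paths whose first edge points into W5):
  P1: W5 <- W1 -> W3 -> W8 -> W10
  P2: W5 <- W1 -> W4 -> W8 -> W10
  P3: W5 <- W1 -> W10
  P4: W5 <- W1 -> W9 <- W8 -> W10
Condition 1 (no descendant of W5 in the set): FAILS — W8 and W9 are descendants of W5.
Condition 2 (every backdoor path blocked by {W3, W8, W9}):
  P1: blocked at chain node W3 ∈ conditioning set.
  P2: blocked at chain node W8 ∈ conditioning set.
  P3: open — no interior node is in the conditioning set.
  P4: blocked at fork node W8 ∈ conditioning set.
{W3, W8, W9} does not satisfy the backdoor criterion.

No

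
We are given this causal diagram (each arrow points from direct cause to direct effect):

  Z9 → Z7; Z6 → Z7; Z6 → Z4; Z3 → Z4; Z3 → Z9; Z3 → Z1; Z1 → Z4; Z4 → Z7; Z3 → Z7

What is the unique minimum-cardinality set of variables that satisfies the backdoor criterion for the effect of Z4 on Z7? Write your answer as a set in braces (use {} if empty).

Variables eligible for adjustment (non-descendants of Z4, excluding Z4 and Z7): {Z1, Z3, Z6, Z9}.
Backdoor paths from Z4 to Z7:
  P1: Z4 <- Z3 -> Z9 -> Z7
  P2: Z4 <- Z3 -> Z7
  P3: Z4 <- Z6 -> Z7
  P4: Z4 <- Z1 <- Z3 -> Z9 -> Z7
  P5: Z4 <- Z1 <- Z3 -> Z7
The empty set is not sufficient: P1 (Z4 <- Z3 -> Z9 -> Z7) has no collider blocking it and no conditioned non-collider, so it is open.
Try {Z3, Z6}:
  P1: blocked at fork node Z3 ∈ conditioning set.
  P2: blocked at fork node Z3 ∈ conditioning set.
  P3: blocked at fork node Z6 ∈ conditioning set.
  P4: blocked at fork node Z3 ∈ conditioning set.
  P5: blocked at fork node Z3 ∈ conditioning set.
{Z3, Z6} contains no descendant of Z4 and blocks every backdoor path.
Every element of {Z3, Z6} is needed (dropping Z3 leaves P1 open; dropping Z6 leaves P3 open), so no proper subset is valid.
Among all size-2 subsets of the eligible variables, only {Z3, Z6} blocks every backdoor path, so it is the unique smallest valid adjustment set.

{Z3, Z6}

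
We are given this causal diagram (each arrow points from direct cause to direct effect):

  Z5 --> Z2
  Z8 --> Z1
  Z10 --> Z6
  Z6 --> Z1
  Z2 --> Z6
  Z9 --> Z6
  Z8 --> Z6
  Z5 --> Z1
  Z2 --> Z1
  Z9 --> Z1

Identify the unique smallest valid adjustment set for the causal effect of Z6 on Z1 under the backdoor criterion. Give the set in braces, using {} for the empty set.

Variables eligible for adjustment (non-descendants of Z6, excluding Z6 and Z1): {Z10, Z2, Z5, Z8, Z9}.
Backdoor paths from Z6 to Z1:
  P1: Z6 <- Z8 -> Z1
  P2: Z6 <- Z9 -> Z1
  P3: Z6 <- Z2 <- Z5 -> Z1
  P4: Z6 <- Z2 -> Z1
The empty set is not sufficient: P1 (Z6 <- Z8 -> Z1) has no collider blocking it and no conditioned non-collider, so it is open.
Try {Z2, Z8, Z9}:
  P1: blocked at fork node Z8 ∈ conditioning set.
  P2: blocked at fork node Z9 ∈ conditioning set.
  P3: blocked at chain node Z2 ∈ conditioning set.
  P4: blocked at fork node Z2 ∈ conditioning set.
{Z2, Z8, Z9} contains no descendant of Z6 and blocks every backdoor path.
Every element of {Z2, Z8, Z9} is needed (dropping Z2 leaves P3 open; dropping Z8 leaves P1 open; dropping Z9 leaves P2 open), so no proper subset is valid.
Among all size-3 subsets of the eligible variables, only {Z2, Z8, Z9} blocks every backdoor path, so it is the unique smallest valid adjustment set.

{Z2, Z8, Z9}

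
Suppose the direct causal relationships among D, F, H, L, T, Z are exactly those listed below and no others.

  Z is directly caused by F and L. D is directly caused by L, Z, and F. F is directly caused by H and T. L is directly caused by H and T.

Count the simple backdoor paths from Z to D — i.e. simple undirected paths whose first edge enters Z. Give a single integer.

A backdoor path from Z to D is any simple undirected path whose first edge points into Z (i.e. leaves Z via a parent).
Parents of Z: {F, L}.
Enumerating:
  P1: Z <- F <- H -> L -> D
  P2: Z <- F <- T -> L -> D
  P3: Z <- F -> D
  P4: Z <- L <- H -> F -> D
  P5: Z <- L <- T -> F -> D
  P6: Z <- L -> D
That exhausts the simple backdoor paths. Count: 6.

6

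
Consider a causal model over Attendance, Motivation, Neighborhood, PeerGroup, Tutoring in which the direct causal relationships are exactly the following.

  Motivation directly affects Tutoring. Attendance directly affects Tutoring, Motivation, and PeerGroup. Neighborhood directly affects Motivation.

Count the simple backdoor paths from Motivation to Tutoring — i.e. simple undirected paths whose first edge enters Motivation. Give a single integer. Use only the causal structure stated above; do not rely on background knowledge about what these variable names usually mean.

1

A backdoor path from Motivation to Tutoring is any simple undirected path whose first edge points into Motivation (i.e. leaves Motivation via a parent).
Parents of Motivation: {Attendance, Neighborhood}.
Enumerating:
  P1: Motivation <- Attendance -> Tutoring
That exhausts the simple backdoor paths. Count: 1.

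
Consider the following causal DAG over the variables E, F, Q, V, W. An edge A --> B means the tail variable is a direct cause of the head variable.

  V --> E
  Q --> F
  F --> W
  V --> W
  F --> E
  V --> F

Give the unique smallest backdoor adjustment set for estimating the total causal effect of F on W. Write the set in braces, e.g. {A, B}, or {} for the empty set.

{V}

Variables eligible for adjustment (non-descendants of F, excluding F and W): {Q, V}.
Backdoor paths from F to W:
  P1: F <- V -> W
The empty set is not sufficient: P1 (F <- V -> W) has no collider blocking it and no conditioned non-collider, so it is open.
Try {V}:
  P1: blocked at fork node V ∈ conditioning set.
{V} contains no descendant of F and blocks every backdoor path.
No other singleton works — e.g. {Q} leaves P1 open — so {V} is the unique smallest valid adjustment set.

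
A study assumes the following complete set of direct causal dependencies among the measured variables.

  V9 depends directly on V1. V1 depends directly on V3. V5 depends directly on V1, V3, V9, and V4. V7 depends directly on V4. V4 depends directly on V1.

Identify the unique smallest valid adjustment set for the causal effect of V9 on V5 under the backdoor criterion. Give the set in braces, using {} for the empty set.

Variables eligible for adjustment (non-descendants of V9, excluding V9 and V5): {V1, V3, V4, V7}.
Backdoor paths from V9 to V5:
  P1: V9 <- V1 <- V3 -> V5
  P2: V9 <- V1 -> V4 -> V5
  P3: V9 <- V1 -> V5
The empty set is not sufficient: P1 (V9 <- V1 <- V3 -> V5) has no collider blocking it and no conditioned non-collider, so it is open.
Try {V1}:
  P1: blocked at chain node V1 ∈ conditioning set.
  P2: blocked at fork node V1 ∈ conditioning set.
  P3: blocked at fork node V1 ∈ conditioning set.
{V1} contains no descendant of V9 and blocks every backdoor path.
No other singleton works — e.g. {V3} leaves P2 open — so {V1} is the unique smallest valid adjustment set.

{V1}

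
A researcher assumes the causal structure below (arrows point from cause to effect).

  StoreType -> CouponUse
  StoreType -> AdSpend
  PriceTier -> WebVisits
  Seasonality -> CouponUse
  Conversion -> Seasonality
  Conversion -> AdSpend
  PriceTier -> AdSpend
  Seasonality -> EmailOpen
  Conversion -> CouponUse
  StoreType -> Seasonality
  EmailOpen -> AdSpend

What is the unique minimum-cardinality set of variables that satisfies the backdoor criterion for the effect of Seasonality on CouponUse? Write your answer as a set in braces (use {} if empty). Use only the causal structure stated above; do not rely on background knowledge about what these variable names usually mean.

Variables eligible for adjustment (non-descendants of Seasonality, excluding Seasonality and CouponUse): {Conversion, PriceTier, StoreType, WebVisits}.
Backdoor paths from Seasonality to CouponUse:
  P1: Seasonality <- StoreType -> CouponUse
  P2: Seasonality <- StoreType -> AdSpend <- Conversion -> CouponUse
  P3: Seasonality <- Conversion -> CouponUse
  P4: Seasonality <- Conversion -> AdSpend <- StoreType -> CouponUse
The empty set is not sufficient: P1 (Seasonality <- StoreType -> CouponUse) has no collider blocking it and no conditioned non-collider, so it is open.
Try {Conversion, StoreType}:
  P1: blocked at fork node StoreType ∈ conditioning set.
  P2: blocked at fork node StoreType ∈ conditioning set.
  P3: blocked at fork node Conversion ∈ conditioning set.
  P4: blocked at fork node Conversion ∈ conditioning set.
{Conversion, StoreType} contains no descendant of Seasonality and blocks every backdoor path.
Every element of {Conversion, StoreType} is needed (dropping Conversion leaves P3 open; dropping StoreType leaves P1 open), so no proper subset is valid.
Among all size-2 subsets of the eligible variables, only {Conversion, StoreType} blocks every backdoor path, so it is the unique smallest valid adjustment set.

{Conversion, StoreType}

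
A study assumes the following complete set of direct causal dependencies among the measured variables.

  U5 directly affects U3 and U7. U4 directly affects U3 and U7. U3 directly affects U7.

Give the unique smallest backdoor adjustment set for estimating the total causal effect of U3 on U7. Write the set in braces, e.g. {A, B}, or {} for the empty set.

{U4, U5}

Variables eligible for adjustment (non-descendants of U3, excluding U3 and U7): {U4, U5}.
Backdoor paths from U3 to U7:
  P1: U3 <- U5 -> U7
  P2: U3 <- U4 -> U7
The empty set is not sufficient: P1 (U3 <- U5 -> U7) has no collider blocking it and no conditioned non-collider, so it is open.
Try {U4, U5}:
  P1: blocked at fork node U5 ∈ conditioning set.
  P2: blocked at fork node U4 ∈ conditioning set.
{U4, U5} contains no descendant of U3 and blocks every backdoor path.
Every element of {U4, U5} is needed (dropping U4 leaves P2 open; dropping U5 leaves P1 open), so no proper subset is valid.
Among all size-2 subsets of the eligible variables, only {U4, U5} blocks every backdoor path, so it is the unique smallest valid adjustment set.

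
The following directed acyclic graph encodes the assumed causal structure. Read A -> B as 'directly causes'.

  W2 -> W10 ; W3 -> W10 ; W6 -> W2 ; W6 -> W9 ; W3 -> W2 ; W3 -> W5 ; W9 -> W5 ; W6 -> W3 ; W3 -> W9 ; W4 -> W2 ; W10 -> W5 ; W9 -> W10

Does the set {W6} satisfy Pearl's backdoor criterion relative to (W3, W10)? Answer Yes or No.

Yes

Backdoor paths from W3 to W10 (paths whose first edge points into W3):
  P1: W3 <- W6 -> W2 -> W10
  P2: W3 <- W6 -> W9 -> W10
  P3: W3 <- W6 -> W9 -> W5 <- W10
Condition 1 (no descendant of W3 in the set): holds — descendants of W3 are {W10, W2, W5, W9}; none are in {W6}.
Condition 2 (every backdoor path blocked by {W6}):
  P1: blocked at fork node W6 ∈ conditioning set.
  P2: blocked at fork node W6 ∈ conditioning set.
  P3: blocked at fork node W6 ∈ conditioning set.
{W6} satisfies the backdoor criterion.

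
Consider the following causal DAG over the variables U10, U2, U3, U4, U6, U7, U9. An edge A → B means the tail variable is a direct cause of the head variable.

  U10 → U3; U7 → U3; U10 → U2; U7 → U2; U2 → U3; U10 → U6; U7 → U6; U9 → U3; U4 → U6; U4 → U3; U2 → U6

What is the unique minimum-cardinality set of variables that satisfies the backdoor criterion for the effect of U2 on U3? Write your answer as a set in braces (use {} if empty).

Variables eligible for adjustment (non-descendants of U2, excluding U2 and U3): {U10, U4, U7, U9}.
Backdoor paths from U2 to U3:
  P1: U2 <- U10 -> U6 <- U7 -> U3
  P2: U2 <- U10 -> U6 <- U4 -> U3
  P3: U2 <- U10 -> U3
  P4: U2 <- U7 -> U6 <- U10 -> U3
  P5: U2 <- U7 -> U6 <- U4 -> U3
  P6: U2 <- U7 -> U3
The empty set is not sufficient: P3 (U2 <- U10 -> U3) has no collider blocking it and no conditioned non-collider, so it is open.
Try {U10, U7}:
  P1: blocked at fork node U10 ∈ conditioning set.
  P2: blocked at fork node U10 ∈ conditioning set.
  P3: blocked at fork node U10 ∈ conditioning set.
  P4: blocked at fork node U7 ∈ conditioning set.
  P5: blocked at fork node U7 ∈ conditioning set.
  P6: blocked at fork node U7 ∈ conditioning set.
{U10, U7} contains no descendant of U2 and blocks every backdoor path.
Every element of {U10, U7} is needed (dropping U10 leaves P3 open; dropping U7 leaves P6 open), so no proper subset is valid.
Among all size-2 subsets of the eligible variables, only {U10, U7} blocks every backdoor path, so it is the unique smallest valid adjustment set.

{U10, U7}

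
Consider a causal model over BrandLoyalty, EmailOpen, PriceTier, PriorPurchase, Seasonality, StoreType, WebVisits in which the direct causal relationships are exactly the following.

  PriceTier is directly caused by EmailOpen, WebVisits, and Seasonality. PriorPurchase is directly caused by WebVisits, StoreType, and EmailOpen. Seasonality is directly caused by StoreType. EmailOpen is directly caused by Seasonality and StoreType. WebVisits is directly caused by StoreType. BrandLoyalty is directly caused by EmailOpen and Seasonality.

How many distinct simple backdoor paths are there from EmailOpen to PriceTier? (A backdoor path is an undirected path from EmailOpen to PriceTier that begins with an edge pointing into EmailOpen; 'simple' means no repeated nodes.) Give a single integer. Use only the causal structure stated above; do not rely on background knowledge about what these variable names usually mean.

A backdoor path from EmailOpen to PriceTier is any simple undirected path whose first edge points into EmailOpen (i.e. leaves EmailOpen via a parent).
Parents of EmailOpen: {Seasonality, StoreType}.
Enumerating:
  P1: EmailOpen <- StoreType -> Seasonality -> PriceTier
  P2: EmailOpen <- StoreType -> WebVisits -> PriceTier
  P3: EmailOpen <- StoreType -> PriorPurchase <- WebVisits -> PriceTier
  P4: EmailOpen <- Seasonality <- StoreType -> WebVisits -> PriceTier
  P5: EmailOpen <- Seasonality <- StoreType -> PriorPurchase <- WebVisits -> PriceTier
  P6: EmailOpen <- Seasonality -> PriceTier
That exhausts the simple backdoor paths. Count: 6.

6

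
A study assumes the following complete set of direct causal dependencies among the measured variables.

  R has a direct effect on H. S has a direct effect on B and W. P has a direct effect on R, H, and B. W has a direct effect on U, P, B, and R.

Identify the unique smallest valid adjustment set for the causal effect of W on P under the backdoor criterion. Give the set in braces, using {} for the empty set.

{}

Variables eligible for adjustment (non-descendants of W, excluding W and P): {S}.
Backdoor paths from W to P:
  P1: W <- S -> B <- P
Each backdoor path contains an unconditioned collider, so every path is already blocked with the empty conditioning set:
  P1: blocked at collider B (neither it nor any descendant is in the conditioning set).
The empty set is therefore the unique smallest valid set.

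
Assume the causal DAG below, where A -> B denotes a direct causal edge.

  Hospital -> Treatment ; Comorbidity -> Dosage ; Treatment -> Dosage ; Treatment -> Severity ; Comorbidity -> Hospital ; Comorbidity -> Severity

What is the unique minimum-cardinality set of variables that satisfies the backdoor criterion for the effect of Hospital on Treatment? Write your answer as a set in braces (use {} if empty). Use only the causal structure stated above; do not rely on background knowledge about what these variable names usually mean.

{}

Variables eligible for adjustment (non-descendants of Hospital, excluding Hospital and Treatment): {Comorbidity}.
Backdoor paths from Hospital to Treatment:
  P1: Hospital <- Comorbidity -> Dosage <- Treatment
  P2: Hospital <- Comorbidity -> Severity <- Treatment
Each backdoor path contains an unconditioned collider, so every path is already blocked with the empty conditioning set:
  P1: blocked at collider Dosage (neither it nor any descendant is in the conditioning set).
  P2: blocked at collider Severity (neither it nor any descendant is in the conditioning set).
The empty set is therefore the unique smallest valid set.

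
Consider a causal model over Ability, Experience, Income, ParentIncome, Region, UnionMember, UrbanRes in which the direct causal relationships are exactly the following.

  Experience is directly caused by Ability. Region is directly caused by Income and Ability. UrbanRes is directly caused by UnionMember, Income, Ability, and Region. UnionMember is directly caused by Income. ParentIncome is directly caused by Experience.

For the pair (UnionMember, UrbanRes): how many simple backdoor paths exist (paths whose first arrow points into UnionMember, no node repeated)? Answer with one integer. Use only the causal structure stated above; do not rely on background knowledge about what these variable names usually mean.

3

A backdoor path from UnionMember to UrbanRes is any simple undirected path whose first edge points into UnionMember (i.e. leaves UnionMember via a parent).
Parents of UnionMember: {Income}.
Enumerating:
  P1: UnionMember <- Income -> Region <- Ability -> UrbanRes
  P2: UnionMember <- Income -> Region -> UrbanRes
  P3: UnionMember <- Income -> UrbanRes
That exhausts the simple backdoor paths. Count: 3.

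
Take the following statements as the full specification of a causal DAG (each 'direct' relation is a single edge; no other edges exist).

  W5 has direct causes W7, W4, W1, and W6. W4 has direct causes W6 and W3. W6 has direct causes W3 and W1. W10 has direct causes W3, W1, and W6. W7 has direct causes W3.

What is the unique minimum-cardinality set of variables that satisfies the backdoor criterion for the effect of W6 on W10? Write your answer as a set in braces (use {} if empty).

Variables eligible for adjustment (non-descendants of W6, excluding W6 and W10): {W1, W3, W7}.
Backdoor paths from W6 to W10:
  P1: W6 <- W1 -> W10
  P2: W6 <- W1 -> W5 <- W7 <- W3 -> W10
  P3: W6 <- W1 -> W5 <- W4 <- W3 -> W10
  P4: W6 <- W3 -> W10
  P5: W6 <- W3 -> W7 -> W5 <- W1 -> W10
  P6: W6 <- W3 -> W4 -> W5 <- W1 -> W10
The empty set is not sufficient: P1 (W6 <- W1 -> W10) has no collider blocking it and no conditioned non-collider, so it is open.
Try {W1, W3}:
  P1: blocked at fork node W1 ∈ conditioning set.
  P2: blocked at fork node W1 ∈ conditioning set.
  P3: blocked at fork node W1 ∈ conditioning set.
  P4: blocked at fork node W3 ∈ conditioning set.
  P5: blocked at fork node W3 ∈ conditioning set.
  P6: blocked at fork node W3 ∈ conditioning set.
{W1, W3} contains no descendant of W6 and blocks every backdoor path.
Every element of {W1, W3} is needed (dropping W1 leaves P1 open; dropping W3 leaves P4 open), so no proper subset is valid.
Among all size-2 subsets of the eligible variables, only {W1, W3} blocks every backdoor path, so it is the unique smallest valid adjustment set.

{W1, W3}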